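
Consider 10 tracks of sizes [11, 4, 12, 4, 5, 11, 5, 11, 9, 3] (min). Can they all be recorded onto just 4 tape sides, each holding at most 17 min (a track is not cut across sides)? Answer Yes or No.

No

Total = 75 min; ⌈75/17⌉ = 5.
At least 5 tape sides are required, but only 4 are allowed.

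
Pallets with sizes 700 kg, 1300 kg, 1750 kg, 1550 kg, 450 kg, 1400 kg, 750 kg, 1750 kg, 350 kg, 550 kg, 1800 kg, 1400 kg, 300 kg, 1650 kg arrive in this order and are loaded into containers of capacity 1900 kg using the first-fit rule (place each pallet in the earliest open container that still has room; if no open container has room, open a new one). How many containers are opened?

10

  700 → container 1 (new)  [load 700/1900]
  1300 → container 2 (new)  [load 1300/1900]
  1750 → container 3 (new)  [load 1750/1900]
  1550 → container 4 (new)  [load 1550/1900]
  450 → container 1  [load 1150/1900]
  1400 → container 5 (new)  [load 1400/1900]
  750 → container 1  [load 1900/1900]
  1750 → container 6 (new)  [load 1750/1900]
  350 → container 2  [load 1650/1900]
  550 → container 7 (new)  [load 550/1900]
  1800 → container 8 (new)  [load 1800/1900]
  1400 → container 9 (new)  [load 1400/1900]
  300 → container 4  [load 1850/1900]
  1650 → container 10 (new)  [load 1650/1900]
10 containers opened.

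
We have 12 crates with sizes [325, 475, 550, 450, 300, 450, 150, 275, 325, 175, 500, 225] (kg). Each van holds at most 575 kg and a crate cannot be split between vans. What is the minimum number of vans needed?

9

Total = 550 + 500 + 475 + 450 + 450 + 325 + 325 + 300 + 275 + 225 + 175 + 150 = 4200 kg.
Lower bound: ⌈4200/575⌉ = 8 vans.
A packing using 9 vans:
  van 1: 550 = 550
  van 2: 500 = 500
  van 3: 475 = 475
  van 4: 450 = 450
  van 5: 450 = 450
  van 6: 325 + 225 = 550
  van 7: 325 + 175 = 500
  van 8: 300 + 275 = 575
  van 9: 150 = 150
No arrangement into 8 vans stays within capacity, so 9 is optimal.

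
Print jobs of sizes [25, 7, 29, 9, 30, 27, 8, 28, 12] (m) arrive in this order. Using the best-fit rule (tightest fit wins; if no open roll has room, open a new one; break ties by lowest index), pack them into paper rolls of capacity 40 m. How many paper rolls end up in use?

5

  25 → roll 1 (new)  [load 25/40]
  7 → roll 1  [load 32/40]
  29 → roll 2 (new)  [load 29/40]
  9 → roll 2  [load 38/40]
  30 → roll 3 (new)  [load 30/40]
  27 → roll 4 (new)  [load 27/40]
  8 → roll 1  [load 40/40]
  28 → roll 5 (new)  [load 28/40]
  12 → roll 5  [load 40/40]
5 paper rolls opened.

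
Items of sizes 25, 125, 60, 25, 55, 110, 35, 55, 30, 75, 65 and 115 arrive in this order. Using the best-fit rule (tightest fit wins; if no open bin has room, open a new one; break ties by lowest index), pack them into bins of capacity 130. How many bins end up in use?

7

  25 → bin 1 (new)  [load 25/130]
  125 → bin 2 (new)  [load 125/130]
  60 → bin 1  [load 85/130]
  25 → bin 1  [load 110/130]
  55 → bin 3 (new)  [load 55/130]
  110 → bin 4 (new)  [load 110/130]
  35 → bin 3  [load 90/130]
  55 → bin 5 (new)  [load 55/130]
  30 → bin 3  [load 120/130]
  75 → bin 5  [load 130/130]
  65 → bin 6 (new)  [load 65/130]
  115 → bin 7 (new)  [load 115/130]
7 bins opened.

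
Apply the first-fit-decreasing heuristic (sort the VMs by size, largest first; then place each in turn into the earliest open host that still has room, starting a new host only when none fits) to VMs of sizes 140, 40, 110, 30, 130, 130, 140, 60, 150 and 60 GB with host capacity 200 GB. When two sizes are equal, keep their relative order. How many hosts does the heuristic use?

Sorted descending: 150, 140, 140, 130, 130, 110, 60, 60, 40, 30.
  150 → host 1 (new)  [load 150/200]
  140 → host 2 (new)  [load 140/200]
  140 → host 3 (new)  [load 140/200]
  130 → host 4 (new)  [load 130/200]
  130 → host 5 (new)  [load 130/200]
  110 → host 6 (new)  [load 110/200]
  60 → host 2  [load 200/200]
  60 → host 3  [load 200/200]
  40 → host 1  [load 190/200]
  30 → host 4  [load 160/200]
6 hosts opened.

6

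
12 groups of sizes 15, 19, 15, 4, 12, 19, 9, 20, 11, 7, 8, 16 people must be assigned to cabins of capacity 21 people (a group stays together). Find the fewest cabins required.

9

Total = 20 + 19 + 19 + 16 + 15 + 15 + 12 + 11 + 9 + 8 + 7 + 4 = 155 people.
Lower bound: ⌈155/21⌉ = 8 cabins.
A packing using 9 cabins:
  cabin 1: 20 = 20
  cabin 2: 19 = 19
  cabin 3: 19 = 19
  cabin 4: 16 + 4 = 20
  cabin 5: 15 = 15
  cabin 6: 15 = 15
  cabin 7: 12 + 9 = 21
  cabin 8: 11 + 8 = 19
  cabin 9: 7 = 7
No arrangement into 8 cabins stays within capacity, so 9 is optimal.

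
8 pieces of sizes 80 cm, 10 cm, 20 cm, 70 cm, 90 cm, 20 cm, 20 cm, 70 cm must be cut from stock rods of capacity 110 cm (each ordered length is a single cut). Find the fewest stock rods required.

Total = 90 + 80 + 70 + 70 + 20 + 20 + 20 + 10 = 380 cm.
Lower bound: ⌈380/110⌉ = 4 stock rods.
A packing using 4 stock rods:
  stock rod 1: 90 + 20 = 110
  stock rod 2: 80 + 20 + 10 = 110
  stock rod 3: 70 + 20 = 90
  stock rod 4: 70 = 70
This matches the lower bound, so 4 is optimal.

4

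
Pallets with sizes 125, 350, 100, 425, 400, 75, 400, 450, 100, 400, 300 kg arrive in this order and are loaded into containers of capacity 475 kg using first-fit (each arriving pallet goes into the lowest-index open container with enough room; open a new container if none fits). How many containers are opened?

  125 → container 1 (new)  [load 125/475]
  350 → container 1  [load 475/475]
  100 → container 2 (new)  [load 100/475]
  425 → container 3 (new)  [load 425/475]
  400 → container 4 (new)  [load 400/475]
  75 → container 2  [load 175/475]
  400 → container 5 (new)  [load 400/475]
  450 → container 6 (new)  [load 450/475]
  100 → container 2  [load 275/475]
  400 → container 7 (new)  [load 400/475]
  300 → container 8 (new)  [load 300/475]
8 containers opened.

8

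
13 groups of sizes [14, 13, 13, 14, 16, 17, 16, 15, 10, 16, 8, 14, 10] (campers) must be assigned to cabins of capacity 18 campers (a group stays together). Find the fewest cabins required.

12

Total = 17 + 16 + 16 + 16 + 15 + 14 + 14 + 14 + 13 + 13 + 10 + 10 + 8 = 176 campers.
Lower bound: ⌈176/18⌉ = 10 cabins.
Also, 12 groups each exceed 9 campers, and no two of those can share a cabin, so at least 12 cabins are needed.
A packing using 12 cabins:
  cabin 1: 17 = 17
  cabin 2: 16 = 16
  cabin 3: 16 = 16
  cabin 4: 16 = 16
  cabin 5: 15 = 15
  cabin 6: 14 = 14
  cabin 7: 14 = 14
  cabin 8: 14 = 14
  cabin 9: 13 = 13
  cabin 10: 13 = 13
  cabin 11: 10 + 8 = 18
  cabin 12: 10 = 10
This matches the lower bound, so 12 is optimal.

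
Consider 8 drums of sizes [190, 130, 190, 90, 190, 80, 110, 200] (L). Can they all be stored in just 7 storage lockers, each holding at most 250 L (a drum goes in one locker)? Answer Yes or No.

A valid assignment using 6 storage lockers:
  locker 1: 200 = 200
  locker 2: 190 = 190
  locker 3: 190 = 190
  locker 4: 190 = 190
  locker 5: 130 + 110 = 240
  locker 6: 90 + 80 = 170
That uses only 6 ≤ 7, so 7 storage lockers are enough.

Yes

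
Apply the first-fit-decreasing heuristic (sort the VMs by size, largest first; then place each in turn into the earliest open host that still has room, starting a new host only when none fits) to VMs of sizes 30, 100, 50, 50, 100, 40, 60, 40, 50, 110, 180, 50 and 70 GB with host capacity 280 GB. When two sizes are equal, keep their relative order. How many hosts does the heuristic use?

Sorted descending: 180, 110, 100, 100, 70, 60, 50, 50, 50, 50, 40, 40, 30.
  180 → host 1 (new)  [load 180/280]
  110 → host 2 (new)  [load 110/280]
  100 → host 1  [load 280/280]
  100 → host 2  [load 210/280]
  70 → host 2  [load 280/280]
  60 → host 3 (new)  [load 60/280]
  50 → host 3  [load 110/280]
  50 → host 3  [load 160/280]
  50 → host 3  [load 210/280]
  50 → host 3  [load 260/280]
  40 → host 4 (new)  [load 40/280]
  40 → host 4  [load 80/280]
  30 → host 4  [load 110/280]
4 hosts opened.

4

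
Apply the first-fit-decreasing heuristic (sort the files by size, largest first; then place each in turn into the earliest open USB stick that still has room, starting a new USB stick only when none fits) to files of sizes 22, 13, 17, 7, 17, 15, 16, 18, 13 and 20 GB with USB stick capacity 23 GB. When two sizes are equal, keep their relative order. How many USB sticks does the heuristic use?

9

Sorted descending: 22, 20, 18, 17, 17, 16, 15, 13, 13, 7.
  22 → USB stick 1 (new)  [load 22/23]
  20 → USB stick 2 (new)  [load 20/23]
  18 → USB stick 3 (new)  [load 18/23]
  17 → USB stick 4 (new)  [load 17/23]
  17 → USB stick 5 (new)  [load 17/23]
  16 → USB stick 6 (new)  [load 16/23]
  15 → USB stick 7 (new)  [load 15/23]
  13 → USB stick 8 (new)  [load 13/23]
  13 → USB stick 9 (new)  [load 13/23]
  7 → USB stick 6  [load 23/23]
9 USB sticks opened.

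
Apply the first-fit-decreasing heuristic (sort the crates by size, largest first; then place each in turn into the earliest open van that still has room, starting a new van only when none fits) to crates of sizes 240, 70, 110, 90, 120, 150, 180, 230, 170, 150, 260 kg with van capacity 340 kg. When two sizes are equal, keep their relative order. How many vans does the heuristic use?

6

Sorted descending: 260, 240, 230, 180, 170, 150, 150, 120, 110, 90, 70.
  260 → van 1 (new)  [load 260/340]
  240 → van 2 (new)  [load 240/340]
  230 → van 3 (new)  [load 230/340]
  180 → van 4 (new)  [load 180/340]
  170 → van 5 (new)  [load 170/340]
  150 → van 4  [load 330/340]
  150 → van 5  [load 320/340]
  120 → van 6 (new)  [load 120/340]
  110 → van 3  [load 340/340]
  90 → van 2  [load 330/340]
  70 → van 1  [load 330/340]
6 vans opened.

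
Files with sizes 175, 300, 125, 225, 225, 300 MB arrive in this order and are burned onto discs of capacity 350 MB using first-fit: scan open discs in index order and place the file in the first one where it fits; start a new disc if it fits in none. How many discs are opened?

  175 → disc 1 (new)  [load 175/350]
  300 → disc 2 (new)  [load 300/350]
  125 → disc 1  [load 300/350]
  225 → disc 3 (new)  [load 225/350]
  225 → disc 4 (new)  [load 225/350]
  300 → disc 5 (new)  [load 300/350]
5 discs opened.

5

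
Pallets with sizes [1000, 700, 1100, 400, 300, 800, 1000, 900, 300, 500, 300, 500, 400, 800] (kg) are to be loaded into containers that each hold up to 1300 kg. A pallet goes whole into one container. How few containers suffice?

Total = 1100 + 1000 + 1000 + 900 + 800 + 800 + 700 + 500 + 500 + 400 + 400 + 300 + 300 + 300 = 9000 kg.
Lower bound: ⌈9000/1300⌉ = 7 containers.
A packing using 8 containers:
  container 1: 1100 = 1100
  container 2: 1000 + 300 = 1300
  container 3: 1000 + 300 = 1300
  container 4: 900 + 400 = 1300
  container 5: 800 + 500 = 1300
  container 6: 800 + 500 = 1300
  container 7: 700 + 400 = 1100
  container 8: 300 = 300
No arrangement into 7 containers stays within capacity, so 8 is optimal.

8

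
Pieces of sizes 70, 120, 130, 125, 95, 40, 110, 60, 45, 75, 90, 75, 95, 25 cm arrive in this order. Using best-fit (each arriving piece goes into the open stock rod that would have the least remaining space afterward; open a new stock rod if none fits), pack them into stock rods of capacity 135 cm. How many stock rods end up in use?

10

  70 → stock rod 1 (new)  [load 70/135]
  120 → stock rod 2 (new)  [load 120/135]
  130 → stock rod 3 (new)  [load 130/135]
  125 → stock rod 4 (new)  [load 125/135]
  95 → stock rod 5 (new)  [load 95/135]
  40 → stock rod 5  [load 135/135]
  110 → stock rod 6 (new)  [load 110/135]
  60 → stock rod 1  [load 130/135]
  45 → stock rod 7 (new)  [load 45/135]
  75 → stock rod 7  [load 120/135]
  90 → stock rod 8 (new)  [load 90/135]
  75 → stock rod 9 (new)  [load 75/135]
  95 → stock rod 10 (new)  [load 95/135]
  25 → stock rod 6  [load 135/135]
10 stock rods opened.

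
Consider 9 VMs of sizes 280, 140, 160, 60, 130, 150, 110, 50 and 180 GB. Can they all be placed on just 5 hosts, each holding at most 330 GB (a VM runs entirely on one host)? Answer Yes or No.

Yes

A valid assignment using 4 hosts:
  host 1: 280 + 50 = 330
  host 2: 180 + 150 = 330
  host 3: 160 + 140 = 300
  host 4: 130 + 110 + 60 = 300
That uses only 4 ≤ 5, so 5 hosts are enough.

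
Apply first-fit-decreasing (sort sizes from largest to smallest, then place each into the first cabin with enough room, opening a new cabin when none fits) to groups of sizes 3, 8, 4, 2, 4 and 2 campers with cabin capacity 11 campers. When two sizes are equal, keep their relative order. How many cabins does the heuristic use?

Sorted descending: 8, 4, 4, 3, 2, 2.
  8 → cabin 1 (new)  [load 8/11]
  4 → cabin 2 (new)  [load 4/11]
  4 → cabin 2  [load 8/11]
  3 → cabin 1  [load 11/11]
  2 → cabin 2  [load 10/11]
  2 → cabin 3 (new)  [load 2/11]
3 cabins opened.

3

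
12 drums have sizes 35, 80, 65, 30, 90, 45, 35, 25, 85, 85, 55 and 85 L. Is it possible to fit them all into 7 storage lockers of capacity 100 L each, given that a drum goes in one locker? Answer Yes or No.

No

Total = 715 L; ⌈715/100⌉ = 8.
At least 8 storage lockers are required, but only 7 are allowed.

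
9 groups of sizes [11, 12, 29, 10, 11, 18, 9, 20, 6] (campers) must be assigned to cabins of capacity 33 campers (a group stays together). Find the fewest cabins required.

Total = 29 + 20 + 18 + 12 + 11 + 11 + 10 + 9 + 6 = 126 campers.
Lower bound: ⌈126/33⌉ = 4 cabins.
A packing using 4 cabins:
  cabin 1: 29 = 29
  cabin 2: 20 + 12 = 32
  cabin 3: 18 + 9 + 6 = 33
  cabin 4: 11 + 11 + 10 = 32
This matches the lower bound, so 4 is optimal.

4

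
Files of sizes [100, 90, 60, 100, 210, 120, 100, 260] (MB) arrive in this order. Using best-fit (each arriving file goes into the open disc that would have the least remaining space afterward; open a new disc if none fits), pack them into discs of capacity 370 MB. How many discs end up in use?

  100 → disc 1 (new)  [load 100/370]
  90 → disc 1  [load 190/370]
  60 → disc 1  [load 250/370]
  100 → disc 1  [load 350/370]
  210 → disc 2 (new)  [load 210/370]
  120 → disc 2  [load 330/370]
  100 → disc 3 (new)  [load 100/370]
  260 → disc 3  [load 360/370]
3 discs opened.

3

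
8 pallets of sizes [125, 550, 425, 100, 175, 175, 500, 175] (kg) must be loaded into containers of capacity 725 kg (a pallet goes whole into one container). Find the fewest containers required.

4

Total = 550 + 500 + 425 + 175 + 175 + 175 + 125 + 100 = 2225 kg.
Lower bound: ⌈2225/725⌉ = 4 containers.
A packing using 4 containers:
  container 1: 550 + 175 = 725
  container 2: 500 + 175 = 675
  container 3: 425 + 175 + 125 = 725
  container 4: 100 = 100
This matches the lower bound, so 4 is optimal.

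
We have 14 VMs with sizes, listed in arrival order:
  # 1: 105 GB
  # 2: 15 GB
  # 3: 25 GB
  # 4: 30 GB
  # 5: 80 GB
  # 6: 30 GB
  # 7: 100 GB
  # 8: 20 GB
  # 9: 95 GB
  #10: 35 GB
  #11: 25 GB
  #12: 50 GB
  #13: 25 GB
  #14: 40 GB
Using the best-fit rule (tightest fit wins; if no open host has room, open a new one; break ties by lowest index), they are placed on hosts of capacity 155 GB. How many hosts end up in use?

  105 → host 1 (new)  [load 105/155]
  15 → host 1  [load 120/155]
  25 → host 1  [load 145/155]
  30 → host 2 (new)  [load 30/155]
  80 → host 2  [load 110/155]
  30 → host 2  [load 140/155]
  100 → host 3 (new)  [load 100/155]
  20 → host 3  [load 120/155]
  95 → host 4 (new)  [load 95/155]
  35 → host 3  [load 155/155]
  25 → host 4  [load 120/155]
  50 → host 5 (new)  [load 50/155]
  25 → host 4  [load 145/155]
  40 → host 5  [load 90/155]
5 hosts opened.

5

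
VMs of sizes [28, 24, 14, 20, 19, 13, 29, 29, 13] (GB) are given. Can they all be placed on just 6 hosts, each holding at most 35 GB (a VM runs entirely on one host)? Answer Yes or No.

No

Total = 189 GB; ⌈189/35⌉ = 6.
The bound of 6 does not rule out 6, but exhaustive search shows no assignment into 6 hosts of capacity 35 GB exists — the minimum is 7.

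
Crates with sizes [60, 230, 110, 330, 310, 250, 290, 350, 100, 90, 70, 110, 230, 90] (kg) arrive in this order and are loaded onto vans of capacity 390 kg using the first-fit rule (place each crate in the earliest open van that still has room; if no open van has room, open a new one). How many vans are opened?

  60 → van 1 (new)  [load 60/390]
  230 → van 1  [load 290/390]
  110 → van 2 (new)  [load 110/390]
  330 → van 3 (new)  [load 330/390]
  310 → van 4 (new)  [load 310/390]
  250 → van 2  [load 360/390]
  290 → van 5 (new)  [load 290/390]
  350 → van 6 (new)  [load 350/390]
  100 → van 1  [load 390/390]
  90 → van 5  [load 380/390]
  70 → van 4  [load 380/390]
  110 → van 7 (new)  [load 110/390]
  230 → van 7  [load 340/390]
  90 → van 8 (new)  [load 90/390]
8 vans opened.

8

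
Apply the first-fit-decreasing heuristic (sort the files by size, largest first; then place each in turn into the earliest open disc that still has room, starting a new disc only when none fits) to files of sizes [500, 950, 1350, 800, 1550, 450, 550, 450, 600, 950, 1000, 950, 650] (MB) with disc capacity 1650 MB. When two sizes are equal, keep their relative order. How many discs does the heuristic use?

8

Sorted descending: 1550, 1350, 1000, 950, 950, 950, 800, 650, 600, 550, 500, 450, 450.
  1550 → disc 1 (new)  [load 1550/1650]
  1350 → disc 2 (new)  [load 1350/1650]
  1000 → disc 3 (new)  [load 1000/1650]
  950 → disc 4 (new)  [load 950/1650]
  950 → disc 5 (new)  [load 950/1650]
  950 → disc 6 (new)  [load 950/1650]
  800 → disc 7 (new)  [load 800/1650]
  650 → disc 3  [load 1650/1650]
  600 → disc 4  [load 1550/1650]
  550 → disc 5  [load 1500/1650]
  500 → disc 6  [load 1450/1650]
  450 → disc 7  [load 1250/1650]
  450 → disc 8 (new)  [load 450/1650]
8 discs opened.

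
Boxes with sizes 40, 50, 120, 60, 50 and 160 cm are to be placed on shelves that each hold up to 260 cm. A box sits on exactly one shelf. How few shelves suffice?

2

Total = 160 + 120 + 60 + 50 + 50 + 40 = 480 cm.
Lower bound: ⌈480/260⌉ = 2 shelves.
A packing using 2 shelves:
  shelf 1: 160 + 60 + 40 = 260
  shelf 2: 120 + 50 + 50 = 220
This matches the lower bound, so 2 is optimal.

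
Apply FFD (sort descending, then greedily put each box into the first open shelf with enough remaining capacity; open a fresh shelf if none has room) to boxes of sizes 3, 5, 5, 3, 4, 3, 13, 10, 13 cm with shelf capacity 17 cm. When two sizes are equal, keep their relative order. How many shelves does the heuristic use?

Sorted descending: 13, 13, 10, 5, 5, 4, 3, 3, 3.
  13 → shelf 1 (new)  [load 13/17]
  13 → shelf 2 (new)  [load 13/17]
  10 → shelf 3 (new)  [load 10/17]
  5 → shelf 3  [load 15/17]
  5 → shelf 4 (new)  [load 5/17]
  4 → shelf 1  [load 17/17]
  3 → shelf 2  [load 16/17]
  3 → shelf 4  [load 8/17]
  3 → shelf 4  [load 11/17]
4 shelves opened.

4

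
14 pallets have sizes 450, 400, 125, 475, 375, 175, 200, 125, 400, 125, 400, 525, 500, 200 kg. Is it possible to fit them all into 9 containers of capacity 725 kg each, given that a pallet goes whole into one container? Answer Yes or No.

Yes

A valid assignment using 8 containers:
  container 1: 525 + 200 = 725
  container 2: 500 + 200 = 700
  container 3: 475 + 175 = 650
  container 4: 450 + 125 + 125 = 700
  container 5: 400 + 125 = 525
  container 6: 400 = 400
  container 7: 400 = 400
  container 8: 375 = 375
That uses only 8 ≤ 9, so 9 containers are enough.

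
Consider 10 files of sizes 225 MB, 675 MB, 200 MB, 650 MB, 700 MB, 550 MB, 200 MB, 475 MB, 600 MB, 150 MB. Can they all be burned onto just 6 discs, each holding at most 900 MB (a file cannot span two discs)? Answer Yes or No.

A valid assignment using 6 discs:
  disc 1: 700 + 200 = 900
  disc 2: 675 + 225 = 900
  disc 3: 650 + 200 = 850
  disc 4: 600 + 150 = 750
  disc 5: 550 = 550
  disc 6: 475 = 475
Every load is within 900 MB, so 6 discs suffice.

Yes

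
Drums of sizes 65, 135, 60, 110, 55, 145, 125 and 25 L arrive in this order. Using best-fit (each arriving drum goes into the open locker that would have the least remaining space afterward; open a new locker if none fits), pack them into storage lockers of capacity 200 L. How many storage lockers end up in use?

4

  65 → locker 1 (new)  [load 65/200]
  135 → locker 1  [load 200/200]
  60 → locker 2 (new)  [load 60/200]
  110 → locker 2  [load 170/200]
  55 → locker 3 (new)  [load 55/200]
  145 → locker 3  [load 200/200]
  125 → locker 4 (new)  [load 125/200]
  25 → locker 2  [load 195/200]
4 storage lockers opened.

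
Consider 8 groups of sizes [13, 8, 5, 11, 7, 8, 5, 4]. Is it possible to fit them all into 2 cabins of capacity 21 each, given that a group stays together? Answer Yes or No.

Total = 61; ⌈61/21⌉ = 3.
At least 3 cabins are required, but only 2 are allowed.

No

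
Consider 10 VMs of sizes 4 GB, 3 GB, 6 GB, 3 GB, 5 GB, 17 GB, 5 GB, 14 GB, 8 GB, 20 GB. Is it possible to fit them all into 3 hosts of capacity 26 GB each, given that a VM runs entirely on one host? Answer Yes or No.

Total = 85 GB; ⌈85/26⌉ = 4.
At least 4 hosts are required, but only 3 are allowed.

No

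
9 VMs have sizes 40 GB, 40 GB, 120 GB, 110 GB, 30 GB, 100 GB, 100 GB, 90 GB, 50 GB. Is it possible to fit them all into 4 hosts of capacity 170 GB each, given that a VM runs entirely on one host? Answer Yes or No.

No

Total = 680 GB; ⌈680/170⌉ = 4.
5 VMs each exceed half the capacity and cannot share a host, forcing at least 5 hosts.
At least 5 hosts are required, but only 4 are allowed.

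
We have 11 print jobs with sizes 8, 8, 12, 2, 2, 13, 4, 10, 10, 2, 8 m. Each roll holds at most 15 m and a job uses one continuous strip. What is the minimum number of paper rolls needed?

Total = 13 + 12 + 10 + 10 + 8 + 8 + 8 + 4 + 2 + 2 + 2 = 79 m.
Lower bound: ⌈79/15⌉ = 6 paper rolls.
Also, 7 print jobs each exceed 15/2 m, and no two of those can share a roll, so at least 7 paper rolls are needed.
A packing using 7 paper rolls:
  roll 1: 13 + 2 = 15
  roll 2: 12 + 2 = 14
  roll 3: 10 + 4 = 14
  roll 4: 10 + 2 = 12
  roll 5: 8 = 8
  roll 6: 8 = 8
  roll 7: 8 = 8
This matches the lower bound, so 7 is optimal.

7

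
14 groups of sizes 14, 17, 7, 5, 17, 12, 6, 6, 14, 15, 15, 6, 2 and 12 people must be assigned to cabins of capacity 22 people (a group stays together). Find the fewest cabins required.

8

Total = 17 + 17 + 15 + 15 + 14 + 14 + 12 + 12 + 7 + 6 + 6 + 6 + 5 + 2 = 148 people.
Lower bound: ⌈148/22⌉ = 7 cabins.
Also, 8 groups each exceed 11 people, and no two of those can share a cabin, so at least 8 cabins are needed.
A packing using 8 cabins:
  cabin 1: 17 + 5 = 22
  cabin 2: 17 + 2 = 19
  cabin 3: 15 + 7 = 22
  cabin 4: 15 + 6 = 21
  cabin 5: 14 + 6 = 20
  cabin 6: 14 + 6 = 20
  cabin 7: 12 = 12
  cabin 8: 12 = 12
This matches the lower bound, so 8 is optimal.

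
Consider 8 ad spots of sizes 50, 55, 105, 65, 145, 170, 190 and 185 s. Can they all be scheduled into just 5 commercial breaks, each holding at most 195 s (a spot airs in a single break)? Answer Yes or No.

Total = 965 s; ⌈965/195⌉ = 5.
The bound of 5 does not rule out 5, but exhaustive search shows no assignment into 5 commercial breaks of capacity 195 s exists — the minimum is 6.

No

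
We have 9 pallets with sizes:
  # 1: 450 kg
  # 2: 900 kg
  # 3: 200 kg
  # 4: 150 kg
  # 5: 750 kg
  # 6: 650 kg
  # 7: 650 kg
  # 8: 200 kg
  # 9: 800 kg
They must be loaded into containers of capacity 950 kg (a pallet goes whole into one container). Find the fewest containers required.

6

Total = 900 + 800 + 750 + 650 + 650 + 450 + 200 + 200 + 150 = 4750 kg.
Lower bound: ⌈4750/950⌉ = 5 containers.
A packing using 6 containers:
  container 1: 900 = 900
  container 2: 800 + 150 = 950
  container 3: 750 + 200 = 950
  container 4: 650 + 200 = 850
  container 5: 650 = 650
  container 6: 450 = 450
No arrangement into 5 containers stays within capacity, so 6 is optimal.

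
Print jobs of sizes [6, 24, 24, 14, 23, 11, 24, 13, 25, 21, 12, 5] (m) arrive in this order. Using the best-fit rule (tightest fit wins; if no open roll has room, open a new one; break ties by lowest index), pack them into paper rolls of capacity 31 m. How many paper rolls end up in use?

  6 → roll 1 (new)  [load 6/31]
  24 → roll 1  [load 30/31]
  24 → roll 2 (new)  [load 24/31]
  14 → roll 3 (new)  [load 14/31]
  23 → roll 4 (new)  [load 23/31]
  11 → roll 3  [load 25/31]
  24 → roll 5 (new)  [load 24/31]
  13 → roll 6 (new)  [load 13/31]
  25 → roll 7 (new)  [load 25/31]
  21 → roll 8 (new)  [load 21/31]
  12 → roll 6  [load 25/31]
  5 → roll 3  [load 30/31]
8 paper rolls opened.

8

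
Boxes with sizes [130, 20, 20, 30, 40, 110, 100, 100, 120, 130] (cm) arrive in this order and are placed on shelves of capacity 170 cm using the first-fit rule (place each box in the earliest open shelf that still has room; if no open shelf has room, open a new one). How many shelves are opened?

6

  130 → shelf 1 (new)  [load 130/170]
  20 → shelf 1  [load 150/170]
  20 → shelf 1  [load 170/170]
  30 → shelf 2 (new)  [load 30/170]
  40 → shelf 2  [load 70/170]
  110 → shelf 3 (new)  [load 110/170]
  100 → shelf 2  [load 170/170]
  100 → shelf 4 (new)  [load 100/170]
  120 → shelf 5 (new)  [load 120/170]
  130 → shelf 6 (new)  [load 130/170]
6 shelves opened.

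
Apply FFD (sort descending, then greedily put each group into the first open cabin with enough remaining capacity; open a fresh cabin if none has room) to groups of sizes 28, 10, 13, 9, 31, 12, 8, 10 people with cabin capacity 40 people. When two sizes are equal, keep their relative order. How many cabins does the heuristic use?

Sorted descending: 31, 28, 13, 12, 10, 10, 9, 8.
  31 → cabin 1 (new)  [load 31/40]
  28 → cabin 2 (new)  [load 28/40]
  13 → cabin 3 (new)  [load 13/40]
  12 → cabin 2  [load 40/40]
  10 → cabin 3  [load 23/40]
  10 → cabin 3  [load 33/40]
  9 → cabin 1  [load 40/40]
  8 → cabin 4 (new)  [load 8/40]
4 cabins opened.

4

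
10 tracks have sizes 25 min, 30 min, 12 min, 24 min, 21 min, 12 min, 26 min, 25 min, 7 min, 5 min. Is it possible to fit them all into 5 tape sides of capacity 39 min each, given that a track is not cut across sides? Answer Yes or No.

Total = 187 min; ⌈187/39⌉ = 5.
6 tracks each exceed half the capacity and cannot share a side, forcing at least 6 tape sides.
At least 6 tape sides are required, but only 5 are allowed.

No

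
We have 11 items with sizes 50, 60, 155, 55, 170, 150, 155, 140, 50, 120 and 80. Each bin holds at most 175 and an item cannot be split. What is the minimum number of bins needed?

8

Total = 170 + 155 + 155 + 150 + 140 + 120 + 80 + 60 + 55 + 50 + 50 = 1185.
Lower bound: ⌈1185/175⌉ = 7 bins.
A packing using 8 bins:
  bin 1: 170 = 170
  bin 2: 155 = 155
  bin 3: 155 = 155
  bin 4: 150 = 150
  bin 5: 140 = 140
  bin 6: 120 + 55 = 175
  bin 7: 80 + 60 = 140
  bin 8: 50 + 50 = 100
No arrangement into 7 bins stays within capacity, so 8 is optimal.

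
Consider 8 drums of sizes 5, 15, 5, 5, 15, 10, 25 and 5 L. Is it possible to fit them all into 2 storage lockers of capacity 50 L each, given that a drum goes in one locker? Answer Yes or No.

Yes

A valid assignment using 2 storage lockers:
  locker 1: 25 + 15 + 10 = 50
  locker 2: 15 + 5 + 5 + 5 + 5 = 35
Every load is within 50 L, so 2 storage lockers suffice.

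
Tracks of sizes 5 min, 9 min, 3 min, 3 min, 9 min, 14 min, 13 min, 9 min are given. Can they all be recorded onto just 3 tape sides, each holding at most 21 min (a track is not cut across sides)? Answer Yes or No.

No

Total = 65 min; ⌈65/21⌉ = 4.
At least 4 tape sides are required, but only 3 are allowed.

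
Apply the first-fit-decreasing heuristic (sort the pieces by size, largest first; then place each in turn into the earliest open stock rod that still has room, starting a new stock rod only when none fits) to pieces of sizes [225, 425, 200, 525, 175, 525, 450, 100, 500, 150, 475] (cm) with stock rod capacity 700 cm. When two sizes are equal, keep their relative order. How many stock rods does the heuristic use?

6

Sorted descending: 525, 525, 500, 475, 450, 425, 225, 200, 175, 150, 100.
  525 → stock rod 1 (new)  [load 525/700]
  525 → stock rod 2 (new)  [load 525/700]
  500 → stock rod 3 (new)  [load 500/700]
  475 → stock rod 4 (new)  [load 475/700]
  450 → stock rod 5 (new)  [load 450/700]
  425 → stock rod 6 (new)  [load 425/700]
  225 → stock rod 4  [load 700/700]
  200 → stock rod 3  [load 700/700]
  175 → stock rod 1  [load 700/700]
  150 → stock rod 2  [load 675/700]
  100 → stock rod 5  [load 550/700]
6 stock rods opened.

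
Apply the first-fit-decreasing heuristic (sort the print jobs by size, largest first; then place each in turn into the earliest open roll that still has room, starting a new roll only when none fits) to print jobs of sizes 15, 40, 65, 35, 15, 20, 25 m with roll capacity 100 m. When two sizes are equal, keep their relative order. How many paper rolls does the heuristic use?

3

Sorted descending: 65, 40, 35, 25, 20, 15, 15.
  65 → roll 1 (new)  [load 65/100]
  40 → roll 2 (new)  [load 40/100]
  35 → roll 1  [load 100/100]
  25 → roll 2  [load 65/100]
  20 → roll 2  [load 85/100]
  15 → roll 2  [load 100/100]
  15 → roll 3 (new)  [load 15/100]
3 paper rolls opened.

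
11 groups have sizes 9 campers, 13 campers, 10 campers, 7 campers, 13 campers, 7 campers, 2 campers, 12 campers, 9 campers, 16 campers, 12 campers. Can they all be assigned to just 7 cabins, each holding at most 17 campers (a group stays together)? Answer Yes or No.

No

Total = 110 campers; ⌈110/17⌉ = 7.
8 groups each exceed half the capacity and cannot share a cabin, forcing at least 8 cabins.
At least 8 cabins are required, but only 7 are allowed.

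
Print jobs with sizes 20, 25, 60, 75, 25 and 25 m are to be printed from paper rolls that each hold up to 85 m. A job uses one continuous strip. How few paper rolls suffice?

3

Total = 75 + 60 + 25 + 25 + 25 + 20 = 230 m.
Lower bound: ⌈230/85⌉ = 3 paper rolls.
A packing using 3 paper rolls:
  roll 1: 75 = 75
  roll 2: 60 + 25 = 85
  roll 3: 25 + 25 + 20 = 70
This matches the lower bound, so 3 is optimal.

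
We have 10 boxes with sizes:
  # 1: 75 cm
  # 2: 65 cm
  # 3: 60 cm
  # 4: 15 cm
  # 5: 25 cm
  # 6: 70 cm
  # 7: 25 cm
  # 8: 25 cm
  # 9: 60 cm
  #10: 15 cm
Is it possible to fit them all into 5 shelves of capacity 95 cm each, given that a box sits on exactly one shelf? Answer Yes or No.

A valid assignment using 5 shelves:
  shelf 1: 75 + 15 = 90
  shelf 2: 70 + 25 = 95
  shelf 3: 65 + 25 = 90
  shelf 4: 60 + 25 = 85
  shelf 5: 60 + 15 = 75
Every load is within 95 cm, so 5 shelves suffice.

Yes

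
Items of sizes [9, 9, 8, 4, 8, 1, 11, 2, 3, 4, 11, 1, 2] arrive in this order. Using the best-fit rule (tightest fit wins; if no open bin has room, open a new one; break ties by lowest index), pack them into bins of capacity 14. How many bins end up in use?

6

  9 → bin 1 (new)  [load 9/14]
  9 → bin 2 (new)  [load 9/14]
  8 → bin 3 (new)  [load 8/14]
  4 → bin 1  [load 13/14]
  8 → bin 4 (new)  [load 8/14]
  1 → bin 1  [load 14/14]
  11 → bin 5 (new)  [load 11/14]
  2 → bin 5  [load 13/14]
  3 → bin 2  [load 12/14]
  4 → bin 3  [load 12/14]
  11 → bin 6 (new)  [load 11/14]
  1 → bin 5  [load 14/14]
  2 → bin 2  [load 14/14]
6 bins opened.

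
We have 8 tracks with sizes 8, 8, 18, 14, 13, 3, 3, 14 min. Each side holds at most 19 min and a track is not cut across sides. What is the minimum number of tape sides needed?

Total = 18 + 14 + 14 + 13 + 8 + 8 + 3 + 3 = 81 min.
Lower bound: ⌈81/19⌉ = 5 tape sides.
A packing using 5 tape sides:
  side 1: 18 = 18
  side 2: 14 + 3 = 17
  side 3: 14 + 3 = 17
  side 4: 13 = 13
  side 5: 8 + 8 = 16
This matches the lower bound, so 5 is optimal.

5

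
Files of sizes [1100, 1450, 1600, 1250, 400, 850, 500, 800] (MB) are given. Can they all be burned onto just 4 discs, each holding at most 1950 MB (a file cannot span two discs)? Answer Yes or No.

No

Total = 7950 MB; ⌈7950/1950⌉ = 5.
At least 5 discs are required, but only 4 are allowed.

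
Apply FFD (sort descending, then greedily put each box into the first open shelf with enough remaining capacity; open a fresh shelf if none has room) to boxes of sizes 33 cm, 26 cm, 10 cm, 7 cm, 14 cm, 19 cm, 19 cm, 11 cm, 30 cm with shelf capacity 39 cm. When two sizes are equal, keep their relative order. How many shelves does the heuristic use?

5

Sorted descending: 33, 30, 26, 19, 19, 14, 11, 10, 7.
  33 → shelf 1 (new)  [load 33/39]
  30 → shelf 2 (new)  [load 30/39]
  26 → shelf 3 (new)  [load 26/39]
  19 → shelf 4 (new)  [load 19/39]
  19 → shelf 4  [load 38/39]
  14 → shelf 5 (new)  [load 14/39]
  11 → shelf 3  [load 37/39]
  10 → shelf 5  [load 24/39]
  7 → shelf 2  [load 37/39]
5 shelves opened.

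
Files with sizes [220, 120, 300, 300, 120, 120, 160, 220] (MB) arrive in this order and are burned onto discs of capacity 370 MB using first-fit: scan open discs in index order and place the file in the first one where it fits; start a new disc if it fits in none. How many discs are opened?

  220 → disc 1 (new)  [load 220/370]
  120 → disc 1  [load 340/370]
  300 → disc 2 (new)  [load 300/370]
  300 → disc 3 (new)  [load 300/370]
  120 → disc 4 (new)  [load 120/370]
  120 → disc 4  [load 240/370]
  160 → disc 5 (new)  [load 160/370]
  220 → disc 6 (new)  [load 220/370]
6 discs opened.

6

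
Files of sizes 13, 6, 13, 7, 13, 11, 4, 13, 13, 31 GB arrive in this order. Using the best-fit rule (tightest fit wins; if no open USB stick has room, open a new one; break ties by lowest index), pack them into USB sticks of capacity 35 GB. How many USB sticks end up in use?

4

  13 → USB stick 1 (new)  [load 13/35]
  6 → USB stick 1  [load 19/35]
  13 → USB stick 1  [load 32/35]
  7 → USB stick 2 (new)  [load 7/35]
  13 → USB stick 2  [load 20/35]
  11 → USB stick 2  [load 31/35]
  4 → USB stick 2  [load 35/35]
  13 → USB stick 3 (new)  [load 13/35]
  13 → USB stick 3  [load 26/35]
  31 → USB stick 4 (new)  [load 31/35]
4 USB sticks opened.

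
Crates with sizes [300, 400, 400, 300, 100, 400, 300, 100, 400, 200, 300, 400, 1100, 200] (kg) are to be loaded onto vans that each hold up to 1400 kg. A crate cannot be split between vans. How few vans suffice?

Total = 1100 + 400 + 400 + 400 + 400 + 400 + 300 + 300 + 300 + 300 + 200 + 200 + 100 + 100 = 4900 kg.
Lower bound: ⌈4900/1400⌉ = 4 vans.
A packing using 4 vans:
  van 1: 1100 + 300 = 1400
  van 2: 400 + 400 + 400 + 200 = 1400
  van 3: 400 + 400 + 300 + 300 = 1400
  van 4: 300 + 200 + 100 + 100 = 700
This matches the lower bound, so 4 is optimal.

4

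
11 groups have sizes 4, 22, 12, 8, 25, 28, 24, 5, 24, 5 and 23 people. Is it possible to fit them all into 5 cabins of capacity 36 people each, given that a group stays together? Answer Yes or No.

No

Total = 180 people; ⌈180/36⌉ = 5.
6 groups each exceed half the capacity and cannot share a cabin, forcing at least 6 cabins.
At least 6 cabins are required, but only 5 are allowed.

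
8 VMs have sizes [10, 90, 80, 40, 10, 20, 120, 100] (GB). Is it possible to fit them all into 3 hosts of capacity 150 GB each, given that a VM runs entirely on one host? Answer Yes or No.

No

Total = 470 GB; ⌈470/150⌉ = 4.
At least 4 hosts are required, but only 3 are allowed.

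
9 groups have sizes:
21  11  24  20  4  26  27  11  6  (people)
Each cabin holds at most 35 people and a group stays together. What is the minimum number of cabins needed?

5

Total = 27 + 26 + 24 + 21 + 20 + 11 + 11 + 6 + 4 = 150 people.
Lower bound: ⌈150/35⌉ = 5 cabins.
A packing using 5 cabins:
  cabin 1: 27 + 6 = 33
  cabin 2: 26 + 4 = 30
  cabin 3: 24 + 11 = 35
  cabin 4: 21 + 11 = 32
  cabin 5: 20 = 20
This matches the lower bound, so 5 is optimal.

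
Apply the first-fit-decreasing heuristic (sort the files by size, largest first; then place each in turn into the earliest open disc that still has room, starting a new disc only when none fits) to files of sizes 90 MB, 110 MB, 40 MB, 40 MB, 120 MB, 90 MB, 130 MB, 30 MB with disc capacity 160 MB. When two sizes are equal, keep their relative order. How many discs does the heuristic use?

Sorted descending: 130, 120, 110, 90, 90, 40, 40, 30.
  130 → disc 1 (new)  [load 130/160]
  120 → disc 2 (new)  [load 120/160]
  110 → disc 3 (new)  [load 110/160]
  90 → disc 4 (new)  [load 90/160]
  90 → disc 5 (new)  [load 90/160]
  40 → disc 2  [load 160/160]
  40 → disc 3  [load 150/160]
  30 → disc 1  [load 160/160]
5 discs opened.

5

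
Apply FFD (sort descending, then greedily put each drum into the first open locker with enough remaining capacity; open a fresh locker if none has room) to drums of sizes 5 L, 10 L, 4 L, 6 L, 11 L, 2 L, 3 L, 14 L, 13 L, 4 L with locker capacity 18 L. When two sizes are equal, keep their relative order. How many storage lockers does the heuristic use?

Sorted descending: 14, 13, 11, 10, 6, 5, 4, 4, 3, 2.
  14 → locker 1 (new)  [load 14/18]
  13 → locker 2 (new)  [load 13/18]
  11 → locker 3 (new)  [load 11/18]
  10 → locker 4 (new)  [load 10/18]
  6 → locker 3  [load 17/18]
  5 → locker 2  [load 18/18]
  4 → locker 1  [load 18/18]
  4 → locker 4  [load 14/18]
  3 → locker 4  [load 17/18]
  2 → locker 5 (new)  [load 2/18]
5 storage lockers opened.

5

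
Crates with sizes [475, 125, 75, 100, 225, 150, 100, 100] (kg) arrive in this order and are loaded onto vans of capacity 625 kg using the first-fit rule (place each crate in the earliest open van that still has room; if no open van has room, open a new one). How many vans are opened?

3

  475 → van 1 (new)  [load 475/625]
  125 → van 1  [load 600/625]
  75 → van 2 (new)  [load 75/625]
  100 → van 2  [load 175/625]
  225 → van 2  [load 400/625]
  150 → van 2  [load 550/625]
  100 → van 3 (new)  [load 100/625]
  100 → van 3  [load 200/625]
3 vans opened.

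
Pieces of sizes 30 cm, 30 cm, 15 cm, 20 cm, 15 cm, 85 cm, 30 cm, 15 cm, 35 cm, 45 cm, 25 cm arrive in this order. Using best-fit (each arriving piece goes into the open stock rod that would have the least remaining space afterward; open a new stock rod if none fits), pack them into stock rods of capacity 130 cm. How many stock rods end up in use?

3

  30 → stock rod 1 (new)  [load 30/130]
  30 → stock rod 1  [load 60/130]
  15 → stock rod 1  [load 75/130]
  20 → stock rod 1  [load 95/130]
  15 → stock rod 1  [load 110/130]
  85 → stock rod 2 (new)  [load 85/130]
  30 → stock rod 2  [load 115/130]
  15 → stock rod 2  [load 130/130]
  35 → stock rod 3 (new)  [load 35/130]
  45 → stock rod 3  [load 80/130]
  25 → stock rod 3  [load 105/130]
3 stock rods opened.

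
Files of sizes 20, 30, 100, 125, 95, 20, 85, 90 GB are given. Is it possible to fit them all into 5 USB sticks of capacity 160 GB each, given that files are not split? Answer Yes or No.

A valid assignment using 5 USB sticks:
  USB stick 1: 125 + 30 = 155
  USB stick 2: 100 + 20 + 20 = 140
  USB stick 3: 95 = 95
  USB stick 4: 90 = 90
  USB stick 5: 85 = 85
Every load is within 160 GB, so 5 USB sticks suffice.

Yes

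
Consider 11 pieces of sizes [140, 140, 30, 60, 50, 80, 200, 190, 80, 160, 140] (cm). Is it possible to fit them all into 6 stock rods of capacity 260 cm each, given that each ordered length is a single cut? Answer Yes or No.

A valid assignment using 6 stock rods:
  stock rod 1: 200 + 60 = 260
  stock rod 2: 190 + 50 = 240
  stock rod 3: 160 + 80 = 240
  stock rod 4: 140 + 80 + 30 = 250
  stock rod 5: 140 = 140
  stock rod 6: 140 = 140
Every load is within 260 cm, so 6 stock rods suffice.

Yes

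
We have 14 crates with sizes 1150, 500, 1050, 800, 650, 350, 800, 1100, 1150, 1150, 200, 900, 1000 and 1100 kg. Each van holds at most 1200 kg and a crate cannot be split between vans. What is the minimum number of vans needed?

11

Total = 1150 + 1150 + 1150 + 1100 + 1100 + 1050 + 1000 + 900 + 800 + 800 + 650 + 500 + 350 + 200 = 11900 kg.
Lower bound: ⌈11900/1200⌉ = 10 vans.
Also, 11 crates each exceed 600 kg, and no two of those can share a van, so at least 11 vans are needed.
A packing using 11 vans:
  van 1: 1150 = 1150
  van 2: 1150 = 1150
  van 3: 1150 = 1150
  van 4: 1100 = 1100
  van 5: 1100 = 1100
  van 6: 1050 = 1050
  van 7: 1000 + 200 = 1200
  van 8: 900 = 900
  van 9: 800 + 350 = 1150
  van 10: 800 = 800
  van 11: 650 + 500 = 1150
This matches the lower bound, so 11 is optimal.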